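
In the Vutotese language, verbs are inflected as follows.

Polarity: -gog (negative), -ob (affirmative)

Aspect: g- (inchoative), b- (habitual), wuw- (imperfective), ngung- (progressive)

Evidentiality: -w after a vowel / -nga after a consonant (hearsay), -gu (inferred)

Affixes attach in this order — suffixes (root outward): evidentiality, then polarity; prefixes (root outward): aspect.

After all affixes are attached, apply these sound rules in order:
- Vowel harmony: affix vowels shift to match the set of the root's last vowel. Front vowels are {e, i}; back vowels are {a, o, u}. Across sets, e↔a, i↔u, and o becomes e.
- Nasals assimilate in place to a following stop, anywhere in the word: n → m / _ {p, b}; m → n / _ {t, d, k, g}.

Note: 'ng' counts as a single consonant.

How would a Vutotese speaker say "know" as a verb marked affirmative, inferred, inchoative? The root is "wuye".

Attach evidentiality inferred -gu → wuyegu.
Attach polarity affirmative -ob → wuyeguob.
Attach aspect inchoative g- → gwuyeguob.
Apply vowel harmony: gwuyeguob → gwuyegieb.
Nasal assimilation: no change.

gwuyegieb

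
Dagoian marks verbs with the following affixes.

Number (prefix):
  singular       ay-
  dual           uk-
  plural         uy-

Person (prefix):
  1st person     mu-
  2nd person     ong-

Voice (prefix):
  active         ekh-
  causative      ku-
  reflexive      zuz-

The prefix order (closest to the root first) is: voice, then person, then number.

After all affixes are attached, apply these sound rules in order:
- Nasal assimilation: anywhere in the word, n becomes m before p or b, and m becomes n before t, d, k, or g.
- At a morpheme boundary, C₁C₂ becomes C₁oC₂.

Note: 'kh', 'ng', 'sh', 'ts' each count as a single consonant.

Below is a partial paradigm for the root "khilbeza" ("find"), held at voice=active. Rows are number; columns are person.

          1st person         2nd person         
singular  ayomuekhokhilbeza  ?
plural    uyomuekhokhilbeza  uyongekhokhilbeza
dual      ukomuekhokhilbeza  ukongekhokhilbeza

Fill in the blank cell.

ayongekhokhilbeza

Attach voice active ekh- → ekhkhilbeza.
Attach person 2nd person ong- → ongekhkhilbeza.
Attach number singular ay- → ayongekhkhilbeza.
Nasal assimilation: no change.
Apply epenthesis: ayongekhkhilbeza → ayongekhokhilbeza.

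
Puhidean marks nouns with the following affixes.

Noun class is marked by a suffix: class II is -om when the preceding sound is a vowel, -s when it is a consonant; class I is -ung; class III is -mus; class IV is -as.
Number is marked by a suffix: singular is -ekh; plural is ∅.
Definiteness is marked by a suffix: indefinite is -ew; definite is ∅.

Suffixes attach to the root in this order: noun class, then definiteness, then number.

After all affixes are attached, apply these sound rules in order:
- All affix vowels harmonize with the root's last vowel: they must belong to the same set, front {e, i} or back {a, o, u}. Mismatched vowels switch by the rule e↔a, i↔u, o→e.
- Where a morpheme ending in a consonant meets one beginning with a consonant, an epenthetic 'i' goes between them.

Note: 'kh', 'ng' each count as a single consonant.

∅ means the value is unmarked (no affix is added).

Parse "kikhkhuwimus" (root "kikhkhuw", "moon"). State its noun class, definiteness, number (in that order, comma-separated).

class III, definite, plural

Segment: kikhkhuw-mus.
noun class: -mus → class III.
definiteness: ∅ → definite.
number: ∅ → plural.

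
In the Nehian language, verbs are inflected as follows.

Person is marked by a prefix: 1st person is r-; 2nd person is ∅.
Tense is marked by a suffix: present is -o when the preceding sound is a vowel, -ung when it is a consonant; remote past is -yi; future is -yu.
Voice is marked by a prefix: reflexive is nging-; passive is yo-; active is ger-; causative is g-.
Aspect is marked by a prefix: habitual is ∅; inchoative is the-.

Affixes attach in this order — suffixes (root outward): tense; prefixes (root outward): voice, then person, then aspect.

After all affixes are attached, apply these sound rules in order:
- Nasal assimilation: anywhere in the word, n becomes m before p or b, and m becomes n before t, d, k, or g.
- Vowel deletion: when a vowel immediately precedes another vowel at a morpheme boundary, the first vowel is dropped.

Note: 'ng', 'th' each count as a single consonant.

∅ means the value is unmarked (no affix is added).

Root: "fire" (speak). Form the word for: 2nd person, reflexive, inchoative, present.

thengingfiro

Attach voice reflexive nging- → ngingfire.
Attach tense present -o (after vowel 'e') → ngingfireo.
person = 2nd person: zero marking, form stays ngingfireo.
Attach aspect inchoative the- → thengingfireo.
Nasal assimilation: no change.
Apply vowel deletion: thengingfireo → thengingfiro.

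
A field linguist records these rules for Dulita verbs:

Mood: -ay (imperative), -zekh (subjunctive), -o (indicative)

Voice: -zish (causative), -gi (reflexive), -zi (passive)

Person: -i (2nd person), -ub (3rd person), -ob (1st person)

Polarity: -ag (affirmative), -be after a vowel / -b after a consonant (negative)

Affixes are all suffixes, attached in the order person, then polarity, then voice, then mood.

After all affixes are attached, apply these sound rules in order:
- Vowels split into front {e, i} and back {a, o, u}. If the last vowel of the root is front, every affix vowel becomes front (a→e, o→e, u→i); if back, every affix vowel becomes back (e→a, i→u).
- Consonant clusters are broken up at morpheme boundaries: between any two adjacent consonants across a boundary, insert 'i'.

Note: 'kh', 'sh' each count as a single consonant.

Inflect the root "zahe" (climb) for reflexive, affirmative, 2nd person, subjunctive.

zaheiegigizekh

Attach person 2nd person -i → zahei.
Attach polarity affirmative -ag → zaheiag.
Attach voice reflexive -gi → zaheiaggi.
Attach mood subjunctive -zekh → zaheiaggizekh.
Apply vowel harmony: zaheiaggizekh → zaheieggizekh.
Apply epenthesis: zaheieggizekh → zaheiegigizekh.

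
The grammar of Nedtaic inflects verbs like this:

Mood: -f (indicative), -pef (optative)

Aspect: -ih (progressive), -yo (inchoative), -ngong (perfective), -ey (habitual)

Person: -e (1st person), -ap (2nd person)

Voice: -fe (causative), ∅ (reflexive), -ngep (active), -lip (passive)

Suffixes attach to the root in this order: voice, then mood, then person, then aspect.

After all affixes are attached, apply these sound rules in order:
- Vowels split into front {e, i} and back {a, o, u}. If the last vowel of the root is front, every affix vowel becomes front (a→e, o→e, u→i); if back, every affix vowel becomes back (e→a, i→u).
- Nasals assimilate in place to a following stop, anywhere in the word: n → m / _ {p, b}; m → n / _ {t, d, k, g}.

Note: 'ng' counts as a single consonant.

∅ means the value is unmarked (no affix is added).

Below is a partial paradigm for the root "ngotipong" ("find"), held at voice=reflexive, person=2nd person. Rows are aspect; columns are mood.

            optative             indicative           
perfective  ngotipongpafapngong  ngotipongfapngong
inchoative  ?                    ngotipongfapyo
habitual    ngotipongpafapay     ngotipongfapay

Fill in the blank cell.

voice = reflexive: zero marking, form stays ngotipong.
Attach mood optative -pef → ngotipongpef.
Attach person 2nd person -ap → ngotipongpefap.
Attach aspect inchoative -yo → ngotipongpefapyo.
Apply vowel harmony: ngotipongpefapyo → ngotipongpafapyo.
Nasal assimilation: no change.

ngotipongpafapyo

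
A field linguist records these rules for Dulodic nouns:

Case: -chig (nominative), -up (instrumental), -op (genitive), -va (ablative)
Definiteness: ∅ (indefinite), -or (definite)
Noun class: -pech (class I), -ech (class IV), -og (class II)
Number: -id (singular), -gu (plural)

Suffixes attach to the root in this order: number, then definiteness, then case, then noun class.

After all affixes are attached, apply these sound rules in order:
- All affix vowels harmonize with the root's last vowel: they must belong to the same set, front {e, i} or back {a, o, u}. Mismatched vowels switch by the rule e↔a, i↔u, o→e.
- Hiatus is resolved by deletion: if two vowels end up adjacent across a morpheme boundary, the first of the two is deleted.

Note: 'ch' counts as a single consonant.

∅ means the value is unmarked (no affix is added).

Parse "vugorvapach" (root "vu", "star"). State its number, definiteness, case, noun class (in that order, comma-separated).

plural, definite, ablative, class I

Segment: vu-gu-or-va-pech.
number: -gu → plural.
definiteness: -or → definite.
case: -va → ablative.
noun class: -pech → class I.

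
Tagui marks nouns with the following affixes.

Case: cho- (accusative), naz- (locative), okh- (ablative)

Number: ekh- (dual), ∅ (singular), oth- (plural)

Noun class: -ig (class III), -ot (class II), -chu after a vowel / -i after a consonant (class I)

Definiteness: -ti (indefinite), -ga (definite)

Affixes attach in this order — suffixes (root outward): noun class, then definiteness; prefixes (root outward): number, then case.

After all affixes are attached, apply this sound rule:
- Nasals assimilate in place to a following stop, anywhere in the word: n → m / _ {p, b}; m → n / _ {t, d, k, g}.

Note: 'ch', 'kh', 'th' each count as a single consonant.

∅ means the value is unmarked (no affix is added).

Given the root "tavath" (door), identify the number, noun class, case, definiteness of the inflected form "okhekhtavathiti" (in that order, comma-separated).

dual, class I, ablative, indefinite

Segment: okh-ekh-tavath-i-ti.
number: ekh- → dual.
noun class: -chu/i → class I.
case: okh- → ablative.
definiteness: -ti → indefinite.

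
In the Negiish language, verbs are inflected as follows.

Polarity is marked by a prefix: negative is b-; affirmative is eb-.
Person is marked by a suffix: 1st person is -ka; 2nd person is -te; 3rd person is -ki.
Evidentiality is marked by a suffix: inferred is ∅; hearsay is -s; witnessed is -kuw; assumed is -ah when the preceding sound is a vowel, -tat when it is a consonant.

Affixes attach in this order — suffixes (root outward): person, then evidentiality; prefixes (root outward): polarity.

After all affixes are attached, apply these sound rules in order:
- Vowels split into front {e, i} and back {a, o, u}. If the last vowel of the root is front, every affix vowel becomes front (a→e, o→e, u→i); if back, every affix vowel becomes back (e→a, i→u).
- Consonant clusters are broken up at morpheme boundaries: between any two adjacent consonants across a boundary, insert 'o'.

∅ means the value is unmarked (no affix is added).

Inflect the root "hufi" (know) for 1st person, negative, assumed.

bohufikeeh

Attach person 1st person -ka → hufika.
Attach evidentiality assumed -ah (after vowel 'a') → hufikaah.
Attach polarity negative b- → bhufikaah.
Apply vowel harmony: bhufikaah → bhufikeeh.
Apply epenthesis: bhufikeeh → bohufikeeh.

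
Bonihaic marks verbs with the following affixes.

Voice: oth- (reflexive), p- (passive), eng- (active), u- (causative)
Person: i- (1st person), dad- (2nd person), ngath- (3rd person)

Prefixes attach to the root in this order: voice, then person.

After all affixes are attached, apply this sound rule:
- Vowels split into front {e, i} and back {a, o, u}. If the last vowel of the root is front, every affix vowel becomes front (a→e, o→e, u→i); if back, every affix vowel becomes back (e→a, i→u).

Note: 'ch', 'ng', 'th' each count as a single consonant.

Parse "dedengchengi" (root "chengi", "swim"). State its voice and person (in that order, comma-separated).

active, 2nd person

Segment: dad-eng-chengi.
voice: eng- → active.
person: dad- → 2nd person.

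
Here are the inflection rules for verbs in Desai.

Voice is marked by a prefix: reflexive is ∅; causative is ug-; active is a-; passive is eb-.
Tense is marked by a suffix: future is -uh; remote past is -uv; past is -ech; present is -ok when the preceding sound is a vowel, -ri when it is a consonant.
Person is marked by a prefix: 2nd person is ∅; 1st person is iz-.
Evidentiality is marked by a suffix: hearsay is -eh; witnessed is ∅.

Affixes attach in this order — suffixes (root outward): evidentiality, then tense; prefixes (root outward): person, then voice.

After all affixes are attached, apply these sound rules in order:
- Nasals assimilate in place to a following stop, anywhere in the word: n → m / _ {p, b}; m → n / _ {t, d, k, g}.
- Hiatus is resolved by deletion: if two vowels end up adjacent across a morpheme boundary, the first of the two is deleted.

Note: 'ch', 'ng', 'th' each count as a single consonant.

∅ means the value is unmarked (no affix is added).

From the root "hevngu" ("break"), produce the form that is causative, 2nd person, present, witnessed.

ughevngok

person = 2nd person: zero marking, form stays hevngu.
Attach voice causative ug- → ughevngu.
evidentiality = witnessed: zero marking, form stays ughevngu.
Attach tense present -ok (after vowel 'u') → ughevnguok.
Nasal assimilation: no change.
Apply vowel deletion: ughevnguok → ughevngok.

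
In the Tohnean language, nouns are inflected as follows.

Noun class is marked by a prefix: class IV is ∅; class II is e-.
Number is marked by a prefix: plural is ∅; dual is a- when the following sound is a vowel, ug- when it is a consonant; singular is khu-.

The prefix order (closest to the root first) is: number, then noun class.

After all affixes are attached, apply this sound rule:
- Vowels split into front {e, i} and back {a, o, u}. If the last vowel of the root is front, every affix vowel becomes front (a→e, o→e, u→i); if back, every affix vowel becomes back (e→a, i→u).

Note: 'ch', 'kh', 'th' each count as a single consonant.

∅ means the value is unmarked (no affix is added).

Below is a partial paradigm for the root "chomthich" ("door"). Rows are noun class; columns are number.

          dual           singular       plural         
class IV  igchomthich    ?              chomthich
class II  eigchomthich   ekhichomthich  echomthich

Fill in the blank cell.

khichomthich

Attach number singular khu- → khuchomthich.
noun class = class IV: zero marking, form stays khuchomthich.
Apply vowel harmony: khuchomthich → khichomthich.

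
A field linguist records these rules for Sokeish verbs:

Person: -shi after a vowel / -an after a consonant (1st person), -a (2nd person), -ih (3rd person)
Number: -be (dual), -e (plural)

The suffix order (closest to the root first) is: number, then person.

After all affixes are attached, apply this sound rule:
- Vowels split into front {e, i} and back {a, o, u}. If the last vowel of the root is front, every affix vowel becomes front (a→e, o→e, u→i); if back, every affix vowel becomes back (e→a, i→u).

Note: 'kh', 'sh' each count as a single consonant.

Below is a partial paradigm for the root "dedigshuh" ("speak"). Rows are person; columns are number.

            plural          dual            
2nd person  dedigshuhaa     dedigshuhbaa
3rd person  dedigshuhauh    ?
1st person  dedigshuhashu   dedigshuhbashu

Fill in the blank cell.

Attach number dual -be → dedigshuhbe.
Attach person 3rd person -ih → dedigshuhbeih.
Apply vowel harmony: dedigshuhbeih → dedigshuhbauh.

dedigshuhbauh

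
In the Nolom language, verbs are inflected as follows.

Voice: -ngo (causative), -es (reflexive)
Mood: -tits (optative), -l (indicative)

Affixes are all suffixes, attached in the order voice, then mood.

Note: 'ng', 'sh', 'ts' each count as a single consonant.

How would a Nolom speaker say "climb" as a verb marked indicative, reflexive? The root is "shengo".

shengoesl

Attach voice reflexive -es → shengoes.
Attach mood indicative -l → shengoesl.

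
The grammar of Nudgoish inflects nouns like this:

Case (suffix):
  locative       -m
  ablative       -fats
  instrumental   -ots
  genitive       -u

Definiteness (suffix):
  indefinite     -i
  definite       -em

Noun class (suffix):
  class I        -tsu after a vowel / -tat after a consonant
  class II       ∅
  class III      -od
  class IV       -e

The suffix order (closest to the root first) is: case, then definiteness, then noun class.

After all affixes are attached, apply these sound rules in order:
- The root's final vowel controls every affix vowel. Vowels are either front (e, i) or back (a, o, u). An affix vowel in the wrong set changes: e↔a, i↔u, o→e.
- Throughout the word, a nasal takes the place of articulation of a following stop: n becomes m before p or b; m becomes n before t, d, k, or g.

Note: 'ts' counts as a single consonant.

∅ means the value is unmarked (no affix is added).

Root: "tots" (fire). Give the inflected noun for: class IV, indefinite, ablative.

Attach case ablative -fats → totsfats.
Attach definiteness indefinite -i → totsfatsi.
Attach noun class class IV -e → totsfatsie.
Apply vowel harmony: totsfatsie → totsfatsua.
Nasal assimilation: no change.

totsfatsua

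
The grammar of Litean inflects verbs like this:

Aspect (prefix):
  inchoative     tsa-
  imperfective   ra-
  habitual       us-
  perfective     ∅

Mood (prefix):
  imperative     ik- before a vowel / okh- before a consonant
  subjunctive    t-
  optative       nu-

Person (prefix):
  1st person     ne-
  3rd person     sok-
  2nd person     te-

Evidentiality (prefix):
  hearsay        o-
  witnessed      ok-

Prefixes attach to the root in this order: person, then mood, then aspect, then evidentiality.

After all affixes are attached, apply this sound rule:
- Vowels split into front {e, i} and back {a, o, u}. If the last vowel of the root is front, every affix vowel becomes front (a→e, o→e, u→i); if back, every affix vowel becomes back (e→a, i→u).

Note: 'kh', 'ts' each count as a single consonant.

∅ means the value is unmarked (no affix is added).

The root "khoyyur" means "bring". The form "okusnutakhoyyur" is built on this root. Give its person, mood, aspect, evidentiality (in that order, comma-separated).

Segment: ok-us-nu-te-khoyyur.
person: te- → 2nd person.
mood: nu- → optative.
aspect: us- → habitual.
evidentiality: ok- → witnessed.

2nd person, optative, habitual, witnessed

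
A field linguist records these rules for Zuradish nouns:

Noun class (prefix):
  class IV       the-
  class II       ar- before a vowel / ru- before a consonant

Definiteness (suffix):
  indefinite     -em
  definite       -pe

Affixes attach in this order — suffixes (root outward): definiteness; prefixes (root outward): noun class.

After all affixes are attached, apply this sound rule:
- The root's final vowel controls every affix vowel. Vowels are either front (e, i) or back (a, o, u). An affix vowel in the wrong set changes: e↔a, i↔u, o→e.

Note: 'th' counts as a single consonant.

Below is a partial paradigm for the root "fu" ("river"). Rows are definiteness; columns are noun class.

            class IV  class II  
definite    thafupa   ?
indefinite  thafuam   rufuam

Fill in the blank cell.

Attach noun class class II ru- (before consonant 'f') → rufu.
Attach definiteness definite -pe → rufupe.
Apply vowel harmony: rufupe → rufupa.

rufupa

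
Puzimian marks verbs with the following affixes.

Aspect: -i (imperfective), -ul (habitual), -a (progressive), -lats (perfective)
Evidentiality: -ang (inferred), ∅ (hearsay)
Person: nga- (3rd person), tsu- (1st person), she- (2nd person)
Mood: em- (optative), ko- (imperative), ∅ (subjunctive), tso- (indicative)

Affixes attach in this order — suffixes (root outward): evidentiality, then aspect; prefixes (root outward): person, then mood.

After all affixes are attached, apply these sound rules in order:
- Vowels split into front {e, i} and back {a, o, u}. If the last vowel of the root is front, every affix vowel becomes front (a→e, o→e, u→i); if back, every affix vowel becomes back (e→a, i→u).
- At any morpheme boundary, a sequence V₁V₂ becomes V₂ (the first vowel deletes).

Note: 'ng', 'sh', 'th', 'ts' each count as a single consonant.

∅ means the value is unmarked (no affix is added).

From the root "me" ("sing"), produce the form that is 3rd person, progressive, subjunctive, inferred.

Attach evidentiality inferred -ang → meang.
Attach person 3rd person nga- → ngameang.
Attach aspect progressive -a → ngameanga.
mood = subjunctive: zero marking, form stays ngameanga.
Apply vowel harmony: ngameanga → ngemeenge.
Apply vowel deletion: ngemeenge → ngemenge.

ngemenge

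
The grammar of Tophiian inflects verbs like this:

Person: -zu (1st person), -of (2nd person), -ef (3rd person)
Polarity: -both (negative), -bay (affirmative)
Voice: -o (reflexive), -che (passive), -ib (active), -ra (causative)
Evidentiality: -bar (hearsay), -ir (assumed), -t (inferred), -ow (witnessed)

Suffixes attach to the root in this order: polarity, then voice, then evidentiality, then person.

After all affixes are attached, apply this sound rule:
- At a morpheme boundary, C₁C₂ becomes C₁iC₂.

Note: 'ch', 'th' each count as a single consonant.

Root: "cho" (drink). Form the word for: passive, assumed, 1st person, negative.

chobothicheirizu

Attach polarity negative -both → choboth.
Attach voice passive -che → chobothche.
Attach evidentiality assumed -ir → chobothcheir.
Attach person 1st person -zu → chobothcheirzu.
Apply epenthesis: chobothcheirzu → chobothicheirizu.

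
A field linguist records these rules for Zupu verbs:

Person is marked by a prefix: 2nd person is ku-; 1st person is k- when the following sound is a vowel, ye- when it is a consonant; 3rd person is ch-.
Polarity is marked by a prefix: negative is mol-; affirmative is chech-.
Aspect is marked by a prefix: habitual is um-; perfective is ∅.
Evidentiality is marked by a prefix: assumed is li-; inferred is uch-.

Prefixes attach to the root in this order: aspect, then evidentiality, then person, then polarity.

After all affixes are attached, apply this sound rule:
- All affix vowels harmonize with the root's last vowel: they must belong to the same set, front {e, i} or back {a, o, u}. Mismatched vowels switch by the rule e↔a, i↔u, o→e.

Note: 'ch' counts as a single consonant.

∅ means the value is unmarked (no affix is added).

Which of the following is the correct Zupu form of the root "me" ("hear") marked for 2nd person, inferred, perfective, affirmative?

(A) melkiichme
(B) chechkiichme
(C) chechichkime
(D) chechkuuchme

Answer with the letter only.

B

aspect = perfective: zero marking, form stays me.
Attach evidentiality inferred uch- → uchme.
Attach person 2nd person ku- → kuuchme.
Attach polarity affirmative chech- → chechkuuchme.
Apply vowel harmony: chechkuuchme → chechkiichme.
So the correct form is chechkiichme, option (B).
(A) melkiichme is wrong: it uses negative instead of affirmative for polarity.
(D) chechkuuchme is wrong: it fails to apply the sound rule(s).
(C) chechichkime is wrong: it has the affixes in the wrong order.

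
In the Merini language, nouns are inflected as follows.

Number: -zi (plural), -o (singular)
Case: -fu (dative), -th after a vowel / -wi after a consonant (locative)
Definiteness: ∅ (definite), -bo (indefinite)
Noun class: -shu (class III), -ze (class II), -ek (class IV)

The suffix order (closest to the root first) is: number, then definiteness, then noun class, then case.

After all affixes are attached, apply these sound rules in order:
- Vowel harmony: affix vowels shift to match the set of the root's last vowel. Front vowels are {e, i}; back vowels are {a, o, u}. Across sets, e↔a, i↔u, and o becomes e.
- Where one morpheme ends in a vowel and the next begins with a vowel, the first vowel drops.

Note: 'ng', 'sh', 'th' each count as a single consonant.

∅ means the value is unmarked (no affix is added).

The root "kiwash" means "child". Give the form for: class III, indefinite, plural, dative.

kiwashzuboshufu

Attach number plural -zi → kiwashzi.
Attach definiteness indefinite -bo → kiwashzibo.
Attach noun class class III -shu → kiwashziboshu.
Attach case dative -fu → kiwashziboshufu.
Apply vowel harmony: kiwashziboshufu → kiwashzuboshufu.
Vowel deletion: no change.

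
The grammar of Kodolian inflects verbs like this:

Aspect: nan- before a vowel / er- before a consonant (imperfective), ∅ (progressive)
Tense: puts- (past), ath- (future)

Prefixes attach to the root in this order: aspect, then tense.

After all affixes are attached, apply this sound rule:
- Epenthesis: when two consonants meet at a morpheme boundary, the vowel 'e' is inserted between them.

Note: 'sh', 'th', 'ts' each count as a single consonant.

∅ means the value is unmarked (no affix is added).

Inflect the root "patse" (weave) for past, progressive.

putsepatse

aspect = progressive: zero marking, form stays patse.
Attach tense past puts- → putspatse.
Apply epenthesis: putspatse → putsepatse.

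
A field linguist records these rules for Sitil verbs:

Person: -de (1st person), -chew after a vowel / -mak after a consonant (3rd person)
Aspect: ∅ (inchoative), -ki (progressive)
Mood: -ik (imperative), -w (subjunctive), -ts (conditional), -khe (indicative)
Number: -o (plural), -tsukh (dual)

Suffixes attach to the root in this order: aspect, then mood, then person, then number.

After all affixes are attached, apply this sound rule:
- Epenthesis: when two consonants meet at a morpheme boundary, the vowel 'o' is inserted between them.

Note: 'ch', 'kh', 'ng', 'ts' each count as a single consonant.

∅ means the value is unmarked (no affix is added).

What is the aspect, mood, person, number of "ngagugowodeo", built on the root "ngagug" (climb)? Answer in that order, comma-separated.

inchoative, subjunctive, 1st person, plural

Segment: ngagug-w-de-o.
aspect: ∅ → inchoative.
mood: -w → subjunctive.
person: -de → 1st person.
number: -o → plural.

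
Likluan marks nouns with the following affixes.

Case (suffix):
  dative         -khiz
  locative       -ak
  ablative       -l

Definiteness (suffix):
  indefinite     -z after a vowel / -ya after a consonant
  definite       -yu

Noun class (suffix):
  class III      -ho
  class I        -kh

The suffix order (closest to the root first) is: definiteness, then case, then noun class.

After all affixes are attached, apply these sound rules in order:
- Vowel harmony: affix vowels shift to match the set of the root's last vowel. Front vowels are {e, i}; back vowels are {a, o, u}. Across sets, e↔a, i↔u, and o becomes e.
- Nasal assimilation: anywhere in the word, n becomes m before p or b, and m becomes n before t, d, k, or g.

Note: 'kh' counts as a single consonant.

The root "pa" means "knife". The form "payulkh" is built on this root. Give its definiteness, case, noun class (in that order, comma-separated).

definite, ablative, class I

Segment: pa-yu-l-kh.
definiteness: -yu → definite.
case: -l → ablative.
noun class: -kh → class I.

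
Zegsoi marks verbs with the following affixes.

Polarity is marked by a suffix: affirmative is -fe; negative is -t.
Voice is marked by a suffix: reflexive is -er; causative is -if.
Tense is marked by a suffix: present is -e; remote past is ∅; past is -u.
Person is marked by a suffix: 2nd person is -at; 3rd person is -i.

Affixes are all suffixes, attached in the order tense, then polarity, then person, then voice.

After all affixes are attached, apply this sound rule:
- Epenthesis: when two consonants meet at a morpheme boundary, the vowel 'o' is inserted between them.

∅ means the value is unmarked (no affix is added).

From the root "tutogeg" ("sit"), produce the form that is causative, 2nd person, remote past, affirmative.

tense = remote past: zero marking, form stays tutogeg.
Attach polarity affirmative -fe → tutogegfe.
Attach person 2nd person -at → tutogegfeat.
Attach voice causative -if → tutogegfeatif.
Apply epenthesis: tutogegfeatif → tutogegofeatif.

tutogegofeatif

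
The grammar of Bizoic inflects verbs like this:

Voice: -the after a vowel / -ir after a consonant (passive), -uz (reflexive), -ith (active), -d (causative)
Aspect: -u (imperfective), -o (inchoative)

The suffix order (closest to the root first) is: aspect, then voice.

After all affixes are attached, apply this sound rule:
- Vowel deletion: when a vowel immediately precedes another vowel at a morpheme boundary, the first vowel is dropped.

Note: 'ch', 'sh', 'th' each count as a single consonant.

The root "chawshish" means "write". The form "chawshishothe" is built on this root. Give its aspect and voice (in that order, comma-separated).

inchoative, passive

Segment: chawshish-o-the.
aspect: -o → inchoative.
voice: -the/ir → passive.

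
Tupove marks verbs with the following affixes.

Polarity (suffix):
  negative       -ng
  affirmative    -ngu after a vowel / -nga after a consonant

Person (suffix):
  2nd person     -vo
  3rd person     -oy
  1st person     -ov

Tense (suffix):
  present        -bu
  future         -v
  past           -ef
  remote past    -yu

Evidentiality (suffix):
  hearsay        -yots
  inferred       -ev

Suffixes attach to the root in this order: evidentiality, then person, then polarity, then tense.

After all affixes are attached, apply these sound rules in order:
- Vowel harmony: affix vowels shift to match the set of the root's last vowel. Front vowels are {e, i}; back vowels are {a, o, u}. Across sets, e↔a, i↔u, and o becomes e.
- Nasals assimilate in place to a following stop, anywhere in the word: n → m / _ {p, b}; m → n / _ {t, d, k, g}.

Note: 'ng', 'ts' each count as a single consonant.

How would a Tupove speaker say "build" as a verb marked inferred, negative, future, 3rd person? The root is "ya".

yaavoyngv

Attach evidentiality inferred -ev → yaev.
Attach person 3rd person -oy → yaevoy.
Attach polarity negative -ng → yaevoyng.
Attach tense future -v → yaevoyngv.
Apply vowel harmony: yaevoyngv → yaavoyngv.
Nasal assimilation: no change.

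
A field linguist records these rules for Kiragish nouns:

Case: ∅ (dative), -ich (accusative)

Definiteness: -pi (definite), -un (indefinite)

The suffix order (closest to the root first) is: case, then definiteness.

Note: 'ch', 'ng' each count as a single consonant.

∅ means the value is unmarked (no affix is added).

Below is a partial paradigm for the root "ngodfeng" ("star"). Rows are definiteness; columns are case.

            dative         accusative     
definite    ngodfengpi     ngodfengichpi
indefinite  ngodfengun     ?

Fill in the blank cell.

Attach case accusative -ich → ngodfengich.
Attach definiteness indefinite -un → ngodfengichun.

ngodfengichun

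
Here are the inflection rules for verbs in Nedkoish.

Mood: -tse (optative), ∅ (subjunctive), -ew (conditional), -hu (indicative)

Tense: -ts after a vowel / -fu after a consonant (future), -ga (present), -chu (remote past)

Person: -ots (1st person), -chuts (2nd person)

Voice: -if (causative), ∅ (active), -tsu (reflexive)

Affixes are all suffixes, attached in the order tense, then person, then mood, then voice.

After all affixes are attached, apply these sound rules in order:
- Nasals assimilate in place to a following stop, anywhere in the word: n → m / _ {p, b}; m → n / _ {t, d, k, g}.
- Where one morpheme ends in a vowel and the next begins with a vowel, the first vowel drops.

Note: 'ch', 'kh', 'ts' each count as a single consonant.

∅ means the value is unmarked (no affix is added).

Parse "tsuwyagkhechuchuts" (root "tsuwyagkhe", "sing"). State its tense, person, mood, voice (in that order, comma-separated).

remote past, 2nd person, subjunctive, active

Segment: tsuwyagkhe-chu-chuts.
tense: -chu → remote past.
person: -chuts → 2nd person.
mood: ∅ → subjunctive.
voice: ∅ → active.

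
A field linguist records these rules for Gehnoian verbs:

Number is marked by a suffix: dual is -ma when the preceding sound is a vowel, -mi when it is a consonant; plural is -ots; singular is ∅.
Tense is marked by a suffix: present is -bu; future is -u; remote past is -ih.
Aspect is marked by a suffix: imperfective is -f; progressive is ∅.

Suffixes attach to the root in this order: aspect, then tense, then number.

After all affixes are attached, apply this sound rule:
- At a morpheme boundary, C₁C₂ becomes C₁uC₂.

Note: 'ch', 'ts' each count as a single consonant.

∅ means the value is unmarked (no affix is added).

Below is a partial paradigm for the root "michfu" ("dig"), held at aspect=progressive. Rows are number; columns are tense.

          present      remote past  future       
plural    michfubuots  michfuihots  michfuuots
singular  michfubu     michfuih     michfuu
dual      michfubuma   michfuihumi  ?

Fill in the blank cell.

aspect = progressive: zero marking, form stays michfu.
Attach tense future -u → michfuu.
Attach number dual -ma (after vowel 'u') → michfuuma.
Epenthesis: no change.

michfuuma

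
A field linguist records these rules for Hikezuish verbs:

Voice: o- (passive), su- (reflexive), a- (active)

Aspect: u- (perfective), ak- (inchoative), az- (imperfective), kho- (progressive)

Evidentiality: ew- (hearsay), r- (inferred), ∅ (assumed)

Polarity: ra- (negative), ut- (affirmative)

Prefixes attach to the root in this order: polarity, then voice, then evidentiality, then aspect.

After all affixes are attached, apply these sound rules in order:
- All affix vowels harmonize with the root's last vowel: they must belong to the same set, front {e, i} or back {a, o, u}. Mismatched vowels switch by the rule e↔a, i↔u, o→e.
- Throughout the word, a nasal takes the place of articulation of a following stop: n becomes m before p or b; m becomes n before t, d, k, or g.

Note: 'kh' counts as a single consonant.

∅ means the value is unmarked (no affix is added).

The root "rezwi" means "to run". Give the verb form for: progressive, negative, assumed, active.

Attach polarity negative ra- → rarezwi.
Attach voice active a- → ararezwi.
evidentiality = assumed: zero marking, form stays ararezwi.
Attach aspect progressive kho- → khoararezwi.
Apply vowel harmony: khoararezwi → kheererezwi.
Nasal assimilation: no change.

kheererezwi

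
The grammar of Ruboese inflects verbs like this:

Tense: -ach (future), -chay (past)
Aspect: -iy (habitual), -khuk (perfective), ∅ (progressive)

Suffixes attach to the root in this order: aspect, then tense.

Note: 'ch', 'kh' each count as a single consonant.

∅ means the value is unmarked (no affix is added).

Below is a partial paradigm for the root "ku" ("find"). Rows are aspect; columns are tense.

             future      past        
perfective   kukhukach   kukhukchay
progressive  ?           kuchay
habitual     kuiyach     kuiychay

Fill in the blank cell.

kuach

aspect = progressive: zero marking, form stays ku.
Attach tense future -ach → kuach.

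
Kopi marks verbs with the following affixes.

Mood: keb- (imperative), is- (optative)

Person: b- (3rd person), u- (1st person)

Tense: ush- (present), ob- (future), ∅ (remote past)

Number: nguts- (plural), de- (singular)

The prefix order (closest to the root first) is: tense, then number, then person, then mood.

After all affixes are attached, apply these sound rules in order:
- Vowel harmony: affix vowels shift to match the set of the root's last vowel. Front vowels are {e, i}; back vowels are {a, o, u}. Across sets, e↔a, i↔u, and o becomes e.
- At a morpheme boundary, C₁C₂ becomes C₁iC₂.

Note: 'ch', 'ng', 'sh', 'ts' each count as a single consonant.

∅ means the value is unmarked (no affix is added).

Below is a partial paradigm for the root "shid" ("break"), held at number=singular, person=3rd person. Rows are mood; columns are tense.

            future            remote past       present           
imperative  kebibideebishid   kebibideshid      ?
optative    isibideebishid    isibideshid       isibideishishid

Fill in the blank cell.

Attach tense present ush- → ushshid.
Attach number singular de- → deushshid.
Attach person 3rd person b- → bdeushshid.
Attach mood imperative keb- → kebbdeushshid.
Apply vowel harmony: kebbdeushshid → kebbdeishshid.
Apply epenthesis: kebbdeishshid → kebibideishishid.

kebibideishishid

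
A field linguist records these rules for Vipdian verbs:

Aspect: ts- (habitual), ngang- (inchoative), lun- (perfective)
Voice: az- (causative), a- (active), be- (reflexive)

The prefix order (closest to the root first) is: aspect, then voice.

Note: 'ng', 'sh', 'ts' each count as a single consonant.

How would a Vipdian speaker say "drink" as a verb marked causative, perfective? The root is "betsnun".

azlunbetsnun

Attach aspect perfective lun- → lunbetsnun.
Attach voice causative az- → azlunbetsnun.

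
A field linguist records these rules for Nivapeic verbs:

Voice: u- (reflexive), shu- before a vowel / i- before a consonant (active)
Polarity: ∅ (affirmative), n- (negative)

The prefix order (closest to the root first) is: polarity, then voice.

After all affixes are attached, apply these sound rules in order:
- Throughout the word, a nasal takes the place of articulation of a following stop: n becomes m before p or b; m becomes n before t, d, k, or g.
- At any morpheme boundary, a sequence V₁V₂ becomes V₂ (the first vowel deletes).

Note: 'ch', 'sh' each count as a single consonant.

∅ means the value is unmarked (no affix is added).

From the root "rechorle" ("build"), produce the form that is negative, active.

Attach polarity negative n- → nrechorle.
Attach voice active i- (before consonant 'n') → inrechorle.
Nasal assimilation: no change.
Vowel deletion: no change.

inrechorle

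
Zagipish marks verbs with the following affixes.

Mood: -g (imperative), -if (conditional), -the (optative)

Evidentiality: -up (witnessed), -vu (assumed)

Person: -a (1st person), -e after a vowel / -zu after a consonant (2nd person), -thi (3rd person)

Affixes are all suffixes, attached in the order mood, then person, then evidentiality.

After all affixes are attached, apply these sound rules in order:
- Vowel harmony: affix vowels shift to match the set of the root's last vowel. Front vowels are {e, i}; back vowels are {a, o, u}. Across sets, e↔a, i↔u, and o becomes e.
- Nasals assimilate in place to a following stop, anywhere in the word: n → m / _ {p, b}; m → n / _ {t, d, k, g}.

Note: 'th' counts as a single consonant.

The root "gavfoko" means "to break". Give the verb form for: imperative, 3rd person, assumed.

gavfokogthuvu

Attach mood imperative -g → gavfokog.
Attach person 3rd person -thi → gavfokogthi.
Attach evidentiality assumed -vu → gavfokogthivu.
Apply vowel harmony: gavfokogthivu → gavfokogthuvu.
Nasal assimilation: no change.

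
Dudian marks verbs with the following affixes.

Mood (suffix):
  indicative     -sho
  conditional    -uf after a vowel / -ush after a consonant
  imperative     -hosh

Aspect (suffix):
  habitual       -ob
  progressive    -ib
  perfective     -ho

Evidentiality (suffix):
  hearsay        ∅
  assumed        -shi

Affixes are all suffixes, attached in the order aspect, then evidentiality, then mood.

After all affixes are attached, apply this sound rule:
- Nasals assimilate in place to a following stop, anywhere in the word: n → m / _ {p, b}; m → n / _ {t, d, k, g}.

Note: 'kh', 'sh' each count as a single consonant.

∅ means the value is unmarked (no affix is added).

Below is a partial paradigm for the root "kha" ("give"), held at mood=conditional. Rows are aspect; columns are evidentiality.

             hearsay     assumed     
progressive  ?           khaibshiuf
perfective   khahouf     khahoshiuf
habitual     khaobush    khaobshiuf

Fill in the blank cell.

Attach aspect progressive -ib → khaib.
evidentiality = hearsay: zero marking, form stays khaib.
Attach mood conditional -ush (after consonant 'b') → khaibush.
Nasal assimilation: no change.

khaibush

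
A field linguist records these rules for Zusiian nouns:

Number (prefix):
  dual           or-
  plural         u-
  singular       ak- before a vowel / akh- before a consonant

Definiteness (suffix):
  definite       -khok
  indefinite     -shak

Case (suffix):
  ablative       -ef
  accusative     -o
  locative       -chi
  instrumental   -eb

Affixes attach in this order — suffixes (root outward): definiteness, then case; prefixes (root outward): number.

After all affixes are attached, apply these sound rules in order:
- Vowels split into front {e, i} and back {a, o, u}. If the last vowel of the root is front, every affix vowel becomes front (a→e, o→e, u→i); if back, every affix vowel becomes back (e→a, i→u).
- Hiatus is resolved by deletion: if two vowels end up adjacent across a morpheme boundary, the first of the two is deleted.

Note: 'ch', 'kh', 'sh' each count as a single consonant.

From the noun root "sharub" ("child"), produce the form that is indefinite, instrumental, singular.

akhsharubshakab

Attach definiteness indefinite -shak → sharubshak.
Attach case instrumental -eb → sharubshakeb.
Attach number singular akh- (before consonant 'sh') → akhsharubshakeb.
Apply vowel harmony: akhsharubshakeb → akhsharubshakab.
Vowel deletion: no change.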